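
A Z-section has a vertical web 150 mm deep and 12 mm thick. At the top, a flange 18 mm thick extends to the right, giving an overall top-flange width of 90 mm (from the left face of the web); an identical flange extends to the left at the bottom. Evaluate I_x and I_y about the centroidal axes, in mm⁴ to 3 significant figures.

I_x ≈ 1.57 × 10⁷ mm⁴, I_y ≈ 7.13 × 10⁶ mm⁴

Break the section into simple shapes (no overlaps), measuring from the bottom-left corner of the bounding box.
Web: 12 × 150, A = 1 800 mm², y = 75 mm, Ī = 3 375 000 mm⁴.
Top flange (beyond web): 78 × 18, A = 1 404 mm², y = 141 mm, Ī = 37 908 mm⁴.
Bottom flange (beyond web): 78 × 18, A = 1 404 mm², y = 9 mm, Ī = 37 908 mm⁴.
Centroid: ȳ = ΣA·y / ΣA = 75 mm.
Transfer each piece to the centroidal x-axis using Ī + A·d² with d = y − 75:
  web: d = 0 mm → contributes +3 375 000 mm⁴
  top flange (beyond web): d = 66 mm → contributes +6 153 732 mm⁴
  bottom flange (beyond web): d = -66 mm → contributes +6 153 732 mm⁴
Total I = 15 682 464 mm⁴.
For the y-axis: x̄ = 84 mm.
Repeating about the centroidal y-axis gives I_y = 7 131 456 mm⁴.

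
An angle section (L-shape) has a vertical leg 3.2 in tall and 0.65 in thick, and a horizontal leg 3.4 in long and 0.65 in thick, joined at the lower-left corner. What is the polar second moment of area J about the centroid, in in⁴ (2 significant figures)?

Treat the section as a set of non-overlapping primitives; coordinates are from the bounding-box lower-left.
Vertical leg: 0.65 × 3.2, A = 2.08 in², y = 1.6 in, Ī = 1.775 in⁴.
Horizontal leg (remainder): 2.75 × 0.65, A = 1.788 in², y = 0.325 in, Ī = 0.06293 in⁴.
Centroid: ȳ = ΣA·y / ΣA = 1.011 in.
Transfer each piece to the centroidal x-axis using Ī + A·d² with d = y − 1.011:
  vertical leg: d = 0.5893 in → contributes +2.497 in⁴
  horizontal leg (remainder): d = -0.6857 in → contributes +0.9034 in⁴
Total I = 3.401 in⁴.
For the y-axis: x̄ = 1.111 in.
Repeating about the centroidal y-axis gives I_y = 3.978 in⁴.
Polar second moment: J = I_x + I_y = 7.379 in⁴.

J ≈ 7.4 in⁴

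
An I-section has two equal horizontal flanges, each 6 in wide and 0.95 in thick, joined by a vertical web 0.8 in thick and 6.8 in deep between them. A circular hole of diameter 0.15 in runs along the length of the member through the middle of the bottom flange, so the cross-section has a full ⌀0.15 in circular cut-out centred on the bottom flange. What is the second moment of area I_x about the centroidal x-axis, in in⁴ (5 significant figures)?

Break the section into simple shapes (no overlaps), measuring from the bottom-left corner of the bounding box.
Bottom flange: 6 × 0.95, A = 5.7 in², y = 0.475 in, Ī = 0.4286875 in⁴.
Web: 0.8 × 6.8, A = 5.44 in², y = 4.35 in, Ī = 20.96213 in⁴.
Top flange: 6 × 0.95, A = 5.7 in², y = 8.225 in, Ī = 0.4286875 in⁴.
Hole (subtracted): ⌀0.15, A = 0.01767146 in², y = 0.475 in, Ī = 0.00002485049 in⁴.
Centroid: ȳ = ΣA·y / ΣA = 4.354071 in.
Transfer each piece to the centroidal x-axis using Ī + A·d² with d = y − 4.354071:
  bottom flange: d = -3.879071 in → contributes +86.19766 in⁴
  web: d = -0.004070596 in → contributes +20.96222 in⁴
  top flange: d = 3.870929 in → contributes +85.83803 in⁴
  hole: d = -3.879071 in → contributes −0.2659306 in⁴
Total I = 192.732 in⁴.

I_x ≈ 192.73 in⁴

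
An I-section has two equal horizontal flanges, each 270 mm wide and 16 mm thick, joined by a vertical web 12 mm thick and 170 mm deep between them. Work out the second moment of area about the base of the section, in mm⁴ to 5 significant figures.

I_base ≈ 1.8877 × 10⁸ mm⁴

Decompose the section into non-overlapping parts with the origin at the bottom-left of its bounding rectangle.
Bottom flange: 270 × 16, A = 4 320 mm², y = 8 mm, Ī = 92 160 mm⁴.
Web: 12 × 170, A = 2 040 mm², y = 101 mm, Ī = 4 913 000 mm⁴.
Top flange: 270 × 16, A = 4 320 mm², y = 194 mm, Ī = 92 160 mm⁴.
Transfer each piece to a horizontal axis along the bottom face using Ī + A·d² with d = y − 0:
  bottom flange: d = 8 mm → contributes +368 640 mm⁴
  web: d = 101 mm → contributes +25 723 040 mm⁴
  top flange: d = 194 mm → contributes +162 679 680 mm⁴
Total I = 188 771 360 mm⁴.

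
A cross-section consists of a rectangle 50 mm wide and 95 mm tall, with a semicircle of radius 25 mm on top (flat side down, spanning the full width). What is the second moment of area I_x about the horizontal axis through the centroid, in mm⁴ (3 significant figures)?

Decompose the section into non-overlapping parts with the origin at the bottom-left of its bounding rectangle.
Rectangular body: 50 × 95, A = 4 750 mm², y = 47.5 mm, Ī = 3 572 396 mm⁴.
Semicircular cap: semicircle r = 25, A = 981.75 mm², y = 105.61 mm, Ī = 42 874 mm⁴.
Centroid: ȳ = ΣA·y / ΣA = 57.453 mm.
Transfer each piece to the horizontal axis through the centroid using Ī + A·d² with d = y − 57.453:
  rectangular body: d = -9.9533 mm → contributes +4 042 968 mm⁴
  semicircular cap: d = 48.157 mm → contributes +2 319 646 mm⁴
Total I = 6 362 614 mm⁴.

I_x ≈ 6.36 × 10⁶ mm⁴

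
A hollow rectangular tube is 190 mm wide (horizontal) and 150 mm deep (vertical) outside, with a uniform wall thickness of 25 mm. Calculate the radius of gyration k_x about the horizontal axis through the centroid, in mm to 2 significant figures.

k_x ≈ 54 mm

Break the section into simple shapes (no overlaps), measuring from the bottom-left corner of the bounding box.
Outer rectangle: 190 × 150, A = 28 500 mm², y = 75 mm, Ī = 53 437 500 mm⁴.
Inner void (subtracted): 140 × 100, A = 14 000 mm², y = 75 mm, Ī = 11 666 667 mm⁴.
By symmetry the centroid is at mid-height, ȳ = 75 mm.
All pieces are centred on the horizontal axis through the centroid, so I = ΣĪ (holes subtracted) = 41 770 833 mm⁴.
Radius of gyration: k = √(I/A) = √(41 770 833 / 14 500) = 53.67 mm.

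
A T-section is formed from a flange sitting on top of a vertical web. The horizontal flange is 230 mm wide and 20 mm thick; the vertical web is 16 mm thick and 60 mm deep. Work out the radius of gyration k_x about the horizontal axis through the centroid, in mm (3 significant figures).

k_x ≈ 17.5 mm

Split into non-overlapping primitives; take the origin at the lower-left of the bounding box.
Flange: 230 × 20, A = 4 600 mm², y = 70 mm, Ī = 153 333 mm⁴.
Web: 16 × 60, A = 960 mm², y = 30 mm, Ī = 288 000 mm⁴.
Centroid: ȳ = ΣA·y / ΣA = 63.094 mm.
Transfer each piece to the horizontal axis through the centroid using Ī + A·d² with d = y − 63.094:
  flange: d = 6.9065 mm → contributes +372 751 mm⁴
  web: d = -33.094 mm → contributes +1 339 374 mm⁴
Total I = 1 712 125 mm⁴.
Radius of gyration: k = √(I/A) = √(1 712 125 / 5 560) = 17.548 mm.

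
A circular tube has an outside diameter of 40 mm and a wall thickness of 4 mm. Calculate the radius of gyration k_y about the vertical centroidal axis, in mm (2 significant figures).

Split into non-overlapping primitives; take the origin at the lower-left of the bounding box.
Outer circle: ⌀40, A = 1 257 mm², x = 20 mm, Ī = 125 664 mm⁴.
Bore (subtracted): ⌀32, A = 804.2 mm², x = 20 mm, Ī = 51 472 mm⁴.
By symmetry the centroid is at mid-width, x̄ = 20 mm.
All pieces are centred on the vertical centroidal axis, so I = ΣĪ (holes subtracted) = 74 192 mm⁴.
Radius of gyration: k = √(I/A) = √(74 192 / 452.4) = 12.81 mm.

k_y ≈ 13 mm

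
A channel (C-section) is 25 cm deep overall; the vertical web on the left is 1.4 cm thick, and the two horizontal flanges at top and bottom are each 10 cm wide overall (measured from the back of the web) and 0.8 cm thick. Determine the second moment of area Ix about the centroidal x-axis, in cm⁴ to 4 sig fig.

Ix ≈ 3838 cm⁴

Decompose the section into non-overlapping parts with the origin at the bottom-left of its bounding rectangle.
Web: 1.4 × 25, A = 35 cm², y = 12.5 cm, Ī = 1822.92 cm⁴.
Top flange (beyond web): 8.6 × 0.8, A = 6.88 cm², y = 24.6 cm, Ī = 0.366933 cm⁴.
Bottom flange (beyond web): 8.6 × 0.8, A = 6.88 cm², y = 0.4 cm, Ī = 0.366933 cm⁴.
By symmetry the centroid is at mid-height, ȳ = 12.5 cm.
Transfer each piece to the centroidal x-axis using Ī + A·d² with d = y − 12.5:
  web: d = 0 cm → contributes +1822.92 cm⁴
  top flange (beyond web): d = 12.1 cm → contributes +1007.67 cm⁴
  bottom flange (beyond web): d = -12.1 cm → contributes +1007.67 cm⁴
Total I = 3838.25 cm⁴.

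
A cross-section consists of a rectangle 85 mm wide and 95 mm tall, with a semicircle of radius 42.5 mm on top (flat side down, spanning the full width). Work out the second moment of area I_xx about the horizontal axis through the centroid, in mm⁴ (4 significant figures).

Break the section into simple shapes (no overlaps), measuring from the bottom-left corner of the bounding box.
Rectangular body: 85 × 95, A = 8 075 mm², y = 47.5 mm, Ī = 6 073 073 mm⁴.
Semicircular cap: semicircle r = 42.5, A = 2837.25 mm², y = 113.038 mm, Ī = 358 086 mm⁴.
Centroid: ȳ = ΣA·y / ΣA = 64.5402 mm.
Transfer each piece to the horizontal axis through the centroid using Ī + A·d² with d = y − 64.5402:
  rectangular body: d = -17.0402 mm → contributes +8 417 787 mm⁴
  semicircular cap: d = 48.4974 mm → contributes +7 031 294 mm⁴
Total I = 15 449 081 mm⁴.

I_xx ≈ 1.545 × 10⁷ mm⁴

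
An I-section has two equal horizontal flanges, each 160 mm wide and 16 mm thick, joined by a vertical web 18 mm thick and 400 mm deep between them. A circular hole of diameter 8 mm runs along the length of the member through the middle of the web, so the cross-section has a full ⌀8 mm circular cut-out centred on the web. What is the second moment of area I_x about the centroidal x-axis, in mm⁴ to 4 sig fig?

I_x ≈ 3.176 × 10⁸ mm⁴

Decompose the section into non-overlapping parts with the origin at the bottom-left of its bounding rectangle.
Bottom flange: 160 × 16, A = 2 560 mm², y = 8 mm, Ī = 54613.3 mm⁴.
Web: 18 × 400, A = 7 200 mm², y = 216 mm, Ī = 96 000 000 mm⁴.
Top flange: 160 × 16, A = 2 560 mm², y = 424 mm, Ī = 54613.3 mm⁴.
Hole (subtracted): ⌀8, A = 50.2655 mm², y = 216 mm, Ī = 201.062 mm⁴.
By symmetry the centroid is at mid-height, ȳ = 216 mm.
Transfer each piece to the centroidal x-axis using Ī + A·d² with d = y − 216:
  bottom flange: d = -208 mm → contributes +110 810 453 mm⁴
  web: d = 0 mm → contributes +96 000 000 mm⁴
  top flange: d = 208 mm → contributes +110 810 453 mm⁴
  hole: d = 0 mm → contributes −201.062 mm⁴
Total I = 317 620 706 mm⁴.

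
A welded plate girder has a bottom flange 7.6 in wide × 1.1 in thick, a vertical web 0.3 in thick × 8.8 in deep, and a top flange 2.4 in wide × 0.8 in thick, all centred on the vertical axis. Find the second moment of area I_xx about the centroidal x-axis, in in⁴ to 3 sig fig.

Decompose the section into non-overlapping parts with the origin at the bottom-left of its bounding rectangle.
Bottom plate: 7.6 × 1.1, A = 8.36 in², y = 0.55 in, Ī = 0.84297 in⁴.
Web plate: 0.3 × 8.8, A = 2.64 in², y = 5.5 in, Ī = 17.037 in⁴.
Top plate: 2.4 × 0.8, A = 1.92 in², y = 10.3 in, Ī = 0.1024 in⁴.
Centroid: ȳ = ΣA·y / ΣA = 3.0104 in.
Transfer each piece to the centroidal x-axis using Ī + A·d² with d = y − 3.0104:
  bottom plate: d = -2.4604 in → contributes +51.45 in⁴
  web plate: d = 2.4896 in → contributes +33.4 in⁴
  top plate: d = 7.2896 in → contributes +102.13 in⁴
Total I = 186.98 in⁴.

I_xx ≈ 187 in⁴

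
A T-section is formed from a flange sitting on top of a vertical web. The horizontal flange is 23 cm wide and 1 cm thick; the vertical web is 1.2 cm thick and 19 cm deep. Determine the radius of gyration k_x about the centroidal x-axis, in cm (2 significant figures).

k_x ≈ 6.3 cm

Decompose the section into non-overlapping parts with the origin at the bottom-left of its bounding rectangle.
Flange: 23 × 1, A = 23 cm², y = 19.5 cm, Ī = 1.917 cm⁴.
Web: 1.2 × 19, A = 22.8 cm², y = 9.5 cm, Ī = 685.9 cm⁴.
Centroid: ȳ = ΣA·y / ΣA = 14.52 cm.
Transfer each piece to the centroidal x-axis using Ī + A·d² with d = y − 14.52:
  flange: d = 4.978 cm → contributes +571.9 cm⁴
  web: d = -5.022 cm → contributes +1 261 cm⁴
Total I = 1 833 cm⁴.
Radius of gyration: k = √(I/A) = √(1 833 / 45.8) = 6.326 cm.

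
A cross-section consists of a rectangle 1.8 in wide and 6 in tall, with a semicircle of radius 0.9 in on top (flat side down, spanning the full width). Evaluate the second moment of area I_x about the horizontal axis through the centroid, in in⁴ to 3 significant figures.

I_x ≈ 45.5 in⁴

Decompose the section into non-overlapping parts with the origin at the bottom-left of its bounding rectangle.
Rectangular body: 1.8 × 6, A = 10.8 in², y = 3 in, Ī = 32.4 in⁴.
Semicircular cap: semicircle r = 0.9, A = 1.2723 in², y = 6.382 in, Ī = 0.072012 in⁴.
Centroid: ȳ = ΣA·y / ΣA = 3.3564 in.
Transfer each piece to the horizontal axis through the centroid using Ī + A·d² with d = y − 3.3564:
  rectangular body: d = -0.35644 in → contributes +33.772 in⁴
  semicircular cap: d = 3.0255 in → contributes +11.719 in⁴
Total I = 45.491 in⁴.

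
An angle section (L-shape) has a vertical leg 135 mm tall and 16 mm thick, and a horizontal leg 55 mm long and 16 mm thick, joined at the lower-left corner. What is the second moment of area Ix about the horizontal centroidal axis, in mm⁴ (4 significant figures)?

Ix ≈ 5.008 × 10⁶ mm⁴

Decompose the section into non-overlapping parts with the origin at the bottom-left of its bounding rectangle.
Vertical leg: 16 × 135, A = 2 160 mm², y = 67.5 mm, Ī = 3 280 500 mm⁴.
Horizontal leg (remainder): 39 × 16, A = 624 mm², y = 8 mm, Ī = 13 312 mm⁴.
Centroid: ȳ = ΣA·y / ΣA = 54.1638 mm.
Transfer each piece to the horizontal centroidal axis using Ī + A·d² with d = y − 54.1638:
  vertical leg: d = 13.3362 mm → contributes +3 664 666 mm⁴
  horizontal leg (remainder): d = -46.1638 mm → contributes +1 343 116 mm⁴
Total I = 5 007 781 mm⁴.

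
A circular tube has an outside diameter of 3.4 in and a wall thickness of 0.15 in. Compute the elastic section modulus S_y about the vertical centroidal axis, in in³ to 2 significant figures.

Decompose the section into non-overlapping parts with the origin at the bottom-left of its bounding rectangle.
Outer circle: ⌀3.4, A = 9.079 in², x = 1.7 in, Ī = 6.56 in⁴.
Bore (subtracted): ⌀3.1, A = 7.548 in², x = 1.7 in, Ī = 4.533 in⁴.
By symmetry the centroid is at mid-width, x̄ = 1.7 in.
All pieces are centred on the vertical centroidal axis, so I = ΣĪ (holes subtracted) = 2.026 in⁴.
Extreme fibre distance c = 1.7 in; S = I/c = 1.192 in³.

S_y ≈ 1.2 in³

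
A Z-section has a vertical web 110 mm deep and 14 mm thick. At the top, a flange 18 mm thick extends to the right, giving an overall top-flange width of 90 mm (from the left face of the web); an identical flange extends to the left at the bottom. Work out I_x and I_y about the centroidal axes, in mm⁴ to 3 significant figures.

I_x ≈ 7.42 × 10⁶ mm⁴, I_y ≈ 6.88 × 10⁶ mm⁴

Decompose the section into non-overlapping parts with the origin at the bottom-left of its bounding rectangle.
Web: 14 × 110, A = 1 540 mm², y = 55 mm, Ī = 1 552 833 mm⁴.
Top flange (beyond web): 76 × 18, A = 1 368 mm², y = 101 mm, Ī = 36 936 mm⁴.
Bottom flange (beyond web): 76 × 18, A = 1 368 mm², y = 9 mm, Ī = 36 936 mm⁴.
Centroid: ȳ = ΣA·y / ΣA = 55 mm.
Transfer each piece to the centroidal x-axis using Ī + A·d² with d = y − 55:
  web: d = 0 mm → contributes +1 552 833 mm⁴
  top flange (beyond web): d = 46 mm → contributes +2 931 624 mm⁴
  bottom flange (beyond web): d = -46 mm → contributes +2 931 624 mm⁴
Total I = 7 416 081 mm⁴.
For the y-axis: x̄ = 83 mm.
Repeating about the centroidal y-axis gives I_y = 6 882 481 mm⁴.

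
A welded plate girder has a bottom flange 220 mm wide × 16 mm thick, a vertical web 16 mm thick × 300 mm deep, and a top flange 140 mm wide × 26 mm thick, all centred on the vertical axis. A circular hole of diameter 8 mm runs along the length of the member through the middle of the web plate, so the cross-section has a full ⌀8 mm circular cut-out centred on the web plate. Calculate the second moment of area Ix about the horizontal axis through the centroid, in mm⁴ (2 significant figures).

Ix ≈ 2.2 × 10⁸ mm⁴

Decompose the section into non-overlapping parts with the origin at the bottom-left of its bounding rectangle.
Bottom plate: 220 × 16, A = 3 520 mm², y = 8 mm, Ī = 75 093 mm⁴.
Web plate: 16 × 300, A = 4 800 mm², y = 166 mm, Ī = 36 000 000 mm⁴.
Top plate: 140 × 26, A = 3 640 mm², y = 329 mm, Ī = 205 053 mm⁴.
Hole (subtracted): ⌀8, A = 50.27 mm², y = 166 mm, Ī = 201.1 mm⁴.
Centroid: ȳ = ΣA·y / ΣA = 169.1 mm.
Transfer each piece to the horizontal axis through the centroid using Ī + A·d² with d = y − 169.1:
  bottom plate: d = -161.1 mm → contributes +91 453 232 mm⁴
  web plate: d = -3.12 mm → contributes +36 046 729 mm⁴
  top plate: d = 159.9 mm → contributes +93 249 171 mm⁴
  hole: d = -3.12 mm → contributes −690.4 mm⁴
Total I = 220 748 441 mm⁴.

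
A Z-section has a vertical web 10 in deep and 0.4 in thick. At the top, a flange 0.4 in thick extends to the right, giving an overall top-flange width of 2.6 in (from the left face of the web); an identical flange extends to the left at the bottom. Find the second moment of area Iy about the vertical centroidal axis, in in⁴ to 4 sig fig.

Treat the section as a set of non-overlapping primitives; coordinates are from the bounding-box lower-left.
Web: 0.4 × 10, A = 4 in², x = 2.4 in, Ī = 0.0533333 in⁴.
Top flange (beyond web): 2.2 × 0.4, A = 0.88 in², x = 3.7 in, Ī = 0.354933 in⁴.
Bottom flange (beyond web): 2.2 × 0.4, A = 0.88 in², x = 1.1 in, Ī = 0.354933 in⁴.
Centroid: x̄ = ΣA·x / ΣA = 2.4 in.
Transfer each piece to the vertical centroidal axis using Ī + A·d² with d = x − 2.4:
  web: d = 0 in → contributes +0.0533333 in⁴
  top flange (beyond web): d = 1.3 in → contributes +1.84213 in⁴
  bottom flange (beyond web): d = -1.3 in → contributes +1.84213 in⁴
Total I = 3.7376 in⁴.

Iy ≈ 3.738 in⁴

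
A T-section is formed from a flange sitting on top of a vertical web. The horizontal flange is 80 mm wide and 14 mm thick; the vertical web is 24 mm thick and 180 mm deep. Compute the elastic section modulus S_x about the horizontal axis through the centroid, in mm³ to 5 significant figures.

S_x ≈ 1.8233 × 10⁵ mm³

Split into non-overlapping primitives; take the origin at the lower-left of the bounding box.
Flange: 80 × 14, A = 1 120 mm², y = 187 mm, Ī = 18293.33 mm⁴.
Web: 24 × 180, A = 4 320 mm², y = 90 mm, Ī = 11 664 000 mm⁴.
Centroid: ȳ = ΣA·y / ΣA = 109.9706 mm.
Transfer each piece to the horizontal axis through the centroid using Ī + A·d² with d = y − 109.9706:
  flange: d = 77.02941 mm → contributes +6 663 847 mm⁴
  web: d = -19.97059 mm → contributes +13 386 921 mm⁴
Total I = 20 050 769 mm⁴.
Extreme fibre distance c = 109.9706 mm; S = I/c = 182328.5 mm³.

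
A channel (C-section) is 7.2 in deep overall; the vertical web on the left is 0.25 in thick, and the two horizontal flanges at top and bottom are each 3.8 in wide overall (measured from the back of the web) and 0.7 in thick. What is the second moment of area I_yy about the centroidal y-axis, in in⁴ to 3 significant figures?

Decompose the section into non-overlapping parts with the origin at the bottom-left of its bounding rectangle.
Web: 0.25 × 7.2, A = 1.8 in², x = 0.125 in, Ī = 0.009375 in⁴.
Top flange (beyond web): 3.55 × 0.7, A = 2.485 in², x = 2.025 in, Ī = 2.6098 in⁴.
Bottom flange (beyond web): 3.55 × 0.7, A = 2.485 in², x = 2.025 in, Ī = 2.6098 in⁴.
Centroid: x̄ = ΣA·x / ΣA = 1.5198 in.
Transfer each piece to the centroidal y-axis using Ī + A·d² with d = x − 1.5198:
  web: d = -1.3948 in → contributes +3.5114 in⁴
  top flange (beyond web): d = 0.50517 in → contributes +3.2439 in⁴
  bottom flange (beyond web): d = 0.50517 in → contributes +3.2439 in⁴
Total I = 9.9992 in⁴.

I_yy ≈ 10.0 in⁴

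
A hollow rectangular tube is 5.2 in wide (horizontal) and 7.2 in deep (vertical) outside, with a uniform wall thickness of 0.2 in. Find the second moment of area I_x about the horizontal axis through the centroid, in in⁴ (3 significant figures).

Split into non-overlapping primitives; take the origin at the lower-left of the bounding box.
Outer rectangle: 5.2 × 7.2, A = 37.44 in², y = 3.6 in, Ī = 161.74 in⁴.
Inner void (subtracted): 4.8 × 6.8, A = 32.64 in², y = 3.6 in, Ī = 125.77 in⁴.
By symmetry the centroid is at mid-height, ȳ = 3.6 in.
All pieces are centred on the horizontal axis through the centroid, so I = ΣĪ (holes subtracted) = 35.968 in⁴.

I_x ≈ 36.0 in⁴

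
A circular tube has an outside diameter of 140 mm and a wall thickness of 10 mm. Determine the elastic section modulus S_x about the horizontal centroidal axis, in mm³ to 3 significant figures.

S_x ≈ 1.24 × 10⁵ mm³

Break the section into simple shapes (no overlaps), measuring from the bottom-left corner of the bounding box.
Outer circle: ⌀140, A = 15 394 mm², y = 70 mm, Ī = 18 857 410 mm⁴.
Bore (subtracted): ⌀120, A = 11 310 mm², y = 70 mm, Ī = 10 178 760 mm⁴.
By symmetry the centroid is at mid-height, ȳ = 70 mm.
All pieces are centred on the horizontal centroidal axis, so I = ΣĪ (holes subtracted) = 8 678 650 mm⁴.
Extreme fibre distance c = 70 mm; S = I/c = 123 981 mm³.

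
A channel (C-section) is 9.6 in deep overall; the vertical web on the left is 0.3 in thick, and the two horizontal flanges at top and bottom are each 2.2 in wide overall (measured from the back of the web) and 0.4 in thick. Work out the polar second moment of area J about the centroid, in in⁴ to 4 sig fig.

J ≈ 55.98 in⁴

Split into non-overlapping primitives; take the origin at the lower-left of the bounding box.
Web: 0.3 × 9.6, A = 2.88 in², y = 4.8 in, Ī = 22.1184 in⁴.
Top flange (beyond web): 1.9 × 0.4, A = 0.76 in², y = 9.4 in, Ī = 0.0101333 in⁴.
Bottom flange (beyond web): 1.9 × 0.4, A = 0.76 in², y = 0.2 in, Ī = 0.0101333 in⁴.
By symmetry the centroid is at mid-height, ȳ = 4.8 in.
Transfer each piece to the centroidal x-axis using Ī + A·d² with d = y − 4.8:
  web: d = 0 in → contributes +22.1184 in⁴
  top flange (beyond web): d = 4.6 in → contributes +16.0917 in⁴
  bottom flange (beyond web): d = -4.6 in → contributes +16.0917 in⁴
Total I = 54.3019 in⁴.
For the y-axis: x̄ = 0.53 in.
Repeating about the centroidal y-axis gives I_y = 1.68271 in⁴.
Polar second moment: J = I_x + I_y = 55.9846 in⁴.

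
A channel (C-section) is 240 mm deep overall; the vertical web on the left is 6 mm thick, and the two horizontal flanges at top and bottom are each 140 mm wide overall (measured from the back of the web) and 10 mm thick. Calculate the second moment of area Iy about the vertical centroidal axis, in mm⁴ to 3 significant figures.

Break the section into simple shapes (no overlaps), measuring from the bottom-left corner of the bounding box.
Web: 6 × 240, A = 1 440 mm², x = 3 mm, Ī = 4 320 mm⁴.
Top flange (beyond web): 134 × 10, A = 1 340 mm², x = 73 mm, Ī = 2 005 087 mm⁴.
Bottom flange (beyond web): 134 × 10, A = 1 340 mm², x = 73 mm, Ī = 2 005 087 mm⁴.
Centroid: x̄ = ΣA·x / ΣA = 48.534 mm.
Transfer each piece to the vertical centroidal axis using Ī + A·d² with d = x − 48.534:
  web: d = -45.534 mm → contributes +2 989 934 mm⁴
  top flange (beyond web): d = 24.466 mm → contributes +2 807 192 mm⁴
  bottom flange (beyond web): d = 24.466 mm → contributes +2 807 192 mm⁴
Total I = 8 604 319 mm⁴.

Iy ≈ 8.60 × 10⁶ mm⁴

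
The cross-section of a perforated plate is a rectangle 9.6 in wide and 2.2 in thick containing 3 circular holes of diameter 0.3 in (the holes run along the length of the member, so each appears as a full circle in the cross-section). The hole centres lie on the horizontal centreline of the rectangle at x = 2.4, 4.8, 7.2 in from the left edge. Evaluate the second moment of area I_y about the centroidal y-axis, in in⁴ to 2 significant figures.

I_y ≈ 160 in⁴

Break the section into simple shapes (no overlaps), measuring from the bottom-left corner of the bounding box.
Plate: 9.6 × 2.2, A = 21.12 in², x = 4.8 in, Ī = 162.2 in⁴.
Hole 1 (subtracted): ⌀0.3, A = 0.07069 in², x = 2.4 in, Ī = 0.0003976 in⁴.
Hole 2 (subtracted): ⌀0.3, A = 0.07069 in², x = 4.8 in, Ī = 0.0003976 in⁴.
Hole 3 (subtracted): ⌀0.3, A = 0.07069 in², x = 7.2 in, Ī = 0.0003976 in⁴.
By symmetry the centroid is at mid-width, x̄ = 4.8 in.
Transfer each piece to the centroidal y-axis using Ī + A·d² with d = x − 4.8:
  plate: d = 0 in → contributes +162.2 in⁴
  hole 1: d = -2.4 in → contributes −0.4075 in⁴
  hole 2: d = 0 in → contributes −0.0003976 in⁴
  hole 3: d = 2.4 in → contributes −0.4075 in⁴
Total I = 161.4 in⁴.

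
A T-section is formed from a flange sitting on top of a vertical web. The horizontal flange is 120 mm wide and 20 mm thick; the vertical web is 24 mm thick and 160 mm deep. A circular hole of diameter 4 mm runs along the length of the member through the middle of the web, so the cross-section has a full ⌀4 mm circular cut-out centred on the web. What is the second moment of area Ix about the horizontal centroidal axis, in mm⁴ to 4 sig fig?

Break the section into simple shapes (no overlaps), measuring from the bottom-left corner of the bounding box.
Flange: 120 × 20, A = 2 400 mm², y = 170 mm, Ī = 80 000 mm⁴.
Web: 24 × 160, A = 3 840 mm², y = 80 mm, Ī = 8 192 000 mm⁴.
Hole (subtracted): ⌀4, A = 12.5664 mm², y = 80 mm, Ī = 12.5664 mm⁴.
Centroid: ȳ = ΣA·y / ΣA = 114.685 mm.
Transfer each piece to the horizontal centroidal axis using Ī + A·d² with d = y − 114.685:
  flange: d = 55.3148 mm → contributes +7 423 336 mm⁴
  web: d = -34.6852 mm → contributes +12 811 772 mm⁴
  hole: d = -34.6852 mm → contributes −15130.7 mm⁴
Total I = 20 219 977 mm⁴.

Ix ≈ 2.022 × 10⁷ mm⁴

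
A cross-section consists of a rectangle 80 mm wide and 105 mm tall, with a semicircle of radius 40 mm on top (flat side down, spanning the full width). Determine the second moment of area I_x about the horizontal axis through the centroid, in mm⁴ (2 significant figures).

I_x ≈ 1.7 × 10⁷ mm⁴

Break the section into simple shapes (no overlaps), measuring from the bottom-left corner of the bounding box.
Rectangular body: 80 × 105, A = 8 400 mm², y = 52.5 mm, Ī = 7 717 500 mm⁴.
Semicircular cap: semicircle r = 40, A = 2 513 mm², y = 122 mm, Ī = 280 978 mm⁴.
Centroid: ȳ = ΣA·y / ΣA = 68.5 mm.
Transfer each piece to the horizontal axis through the centroid using Ī + A·d² with d = y − 68.5:
  rectangular body: d = -16 mm → contributes +9 867 929 mm⁴
  semicircular cap: d = 53.48 mm → contributes +7 468 257 mm⁴
Total I = 17 336 186 mm⁴.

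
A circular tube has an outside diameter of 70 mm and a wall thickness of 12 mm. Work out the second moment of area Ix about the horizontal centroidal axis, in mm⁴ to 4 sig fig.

Ix ≈ 9.588 × 10⁵ mm⁴

Break the section into simple shapes (no overlaps), measuring from the bottom-left corner of the bounding box.
Outer circle: ⌀70, A = 3848.45 mm², y = 35 mm, Ī = 1 178 588 mm⁴.
Bore (subtracted): ⌀46, A = 1661.9 mm², y = 35 mm, Ī = 219 787 mm⁴.
By symmetry the centroid is at mid-height, ȳ = 35 mm.
All pieces are centred on the horizontal centroidal axis, so I = ΣĪ (holes subtracted) = 958 802 mm⁴.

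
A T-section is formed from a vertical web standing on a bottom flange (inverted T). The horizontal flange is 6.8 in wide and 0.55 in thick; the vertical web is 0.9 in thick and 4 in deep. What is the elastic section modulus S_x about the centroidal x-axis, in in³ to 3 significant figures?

S_x ≈ 4.55 in³

Treat the section as a set of non-overlapping primitives; coordinates are from the bounding-box lower-left.
Flange: 6.8 × 0.55, A = 3.74 in², y = 0.275 in, Ī = 0.094279 in⁴.
Web: 0.9 × 4, A = 3.6 in², y = 2.55 in, Ī = 4.8 in⁴.
Centroid: ȳ = ΣA·y / ΣA = 1.3908 in.
Transfer each piece to the centroidal x-axis using Ī + A·d² with d = y − 1.3908:
  flange: d = -1.1158 in → contributes +4.7506 in⁴
  web: d = 1.1592 in → contributes +9.6374 in⁴
Total I = 14.388 in⁴.
Extreme fibre distance c = 3.1592 in; S = I/c = 4.5544 in³.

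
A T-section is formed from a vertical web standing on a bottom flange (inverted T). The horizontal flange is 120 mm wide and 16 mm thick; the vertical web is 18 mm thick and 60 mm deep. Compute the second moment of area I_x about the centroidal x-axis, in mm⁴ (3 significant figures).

Decompose the section into non-overlapping parts with the origin at the bottom-left of its bounding rectangle.
Flange: 120 × 16, A = 1 920 mm², y = 8 mm, Ī = 40 960 mm⁴.
Web: 18 × 60, A = 1 080 mm², y = 46 mm, Ī = 324 000 mm⁴.
Centroid: ȳ = ΣA·y / ΣA = 21.68 mm.
Transfer each piece to the centroidal x-axis using Ī + A·d² with d = y − 21.68:
  flange: d = -13.68 mm → contributes +400 273 mm⁴
  web: d = 24.32 mm → contributes +962 779 mm⁴
Total I = 1 363 053 mm⁴.

I_x ≈ 1.36 × 10⁶ mm⁴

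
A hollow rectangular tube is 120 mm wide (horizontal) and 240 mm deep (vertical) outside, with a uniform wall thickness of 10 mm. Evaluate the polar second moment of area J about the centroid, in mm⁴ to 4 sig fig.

Split into non-overlapping primitives; take the origin at the lower-left of the bounding box.
Outer rectangle: 120 × 240, A = 28 800 mm², y = 120 mm, Ī = 138 240 000 mm⁴.
Inner void (subtracted): 100 × 220, A = 22 000 mm², y = 120 mm, Ī = 88 733 333 mm⁴.
By symmetry the centroid is at mid-height, ȳ = 120 mm.
All pieces are centred on the centroidal x-axis, so I = ΣĪ (holes subtracted) = 49 506 667 mm⁴.
Repeating about the centroidal y-axis gives I_y = 16 226 667 mm⁴.
Polar second moment: J = I_x + I_y = 65 733 333 mm⁴.

J ≈ 6.573 × 10⁷ mm⁴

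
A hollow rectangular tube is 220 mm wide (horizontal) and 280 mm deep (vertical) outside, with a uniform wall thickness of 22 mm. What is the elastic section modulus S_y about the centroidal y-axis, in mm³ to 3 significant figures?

Treat the section as a set of non-overlapping primitives; coordinates are from the bounding-box lower-left.
Outer rectangle: 220 × 280, A = 61 600 mm², x = 110 mm, Ī = 248 453 333 mm⁴.
Inner void (subtracted): 176 × 236, A = 41 536 mm², x = 110 mm, Ī = 107 218 261 mm⁴.
By symmetry the centroid is at mid-width, x̄ = 110 mm.
All pieces are centred on the centroidal y-axis, so I = ΣĪ (holes subtracted) = 141 235 072 mm⁴.
Extreme fibre distance c = 110 mm; S = I/c = 1 283 955 mm³.

S_y ≈ 1.28 × 10⁶ mm³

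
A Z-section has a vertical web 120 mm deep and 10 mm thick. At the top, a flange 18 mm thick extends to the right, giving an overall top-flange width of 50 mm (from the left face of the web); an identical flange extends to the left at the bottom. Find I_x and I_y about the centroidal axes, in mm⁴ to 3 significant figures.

Break the section into simple shapes (no overlaps), measuring from the bottom-left corner of the bounding box.
Web: 10 × 120, A = 1 200 mm², y = 60 mm, Ī = 1 440 000 mm⁴.
Top flange (beyond web): 40 × 18, A = 720 mm², y = 111 mm, Ī = 19 440 mm⁴.
Bottom flange (beyond web): 40 × 18, A = 720 mm², y = 9 mm, Ī = 19 440 mm⁴.
Centroid: ȳ = ΣA·y / ΣA = 60 mm.
Transfer each piece to the centroidal x-axis using Ī + A·d² with d = y − 60:
  web: d = 0 mm → contributes +1 440 000 mm⁴
  top flange (beyond web): d = 51 mm → contributes +1 892 160 mm⁴
  bottom flange (beyond web): d = -51 mm → contributes +1 892 160 mm⁴
Total I = 5 224 320 mm⁴.
For the y-axis: x̄ = 45 mm.
Repeating about the centroidal y-axis gives I_y = 1 102 000 mm⁴.

I_x ≈ 5.22 × 10⁶ mm⁴, I_y ≈ 1.10 × 10⁶ mm⁴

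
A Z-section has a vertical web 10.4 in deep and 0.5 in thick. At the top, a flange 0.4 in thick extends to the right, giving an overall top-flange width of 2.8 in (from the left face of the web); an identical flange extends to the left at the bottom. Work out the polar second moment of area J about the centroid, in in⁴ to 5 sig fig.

J ≈ 97.420 in⁴

Treat the section as a set of non-overlapping primitives; coordinates are from the bounding-box lower-left.
Web: 0.5 × 10.4, A = 5.2 in², y = 5.2 in, Ī = 46.86933 in⁴.
Top flange (beyond web): 2.3 × 0.4, A = 0.92 in², y = 10.2 in, Ī = 0.01226667 in⁴.
Bottom flange (beyond web): 2.3 × 0.4, A = 0.92 in², y = 0.2 in, Ī = 0.01226667 in⁴.
Centroid: ȳ = ΣA·y / ΣA = 5.2 in.
Transfer each piece to the centroidal x-axis using Ī + A·d² with d = y − 5.2:
  web: d = 0 in → contributes +46.86933 in⁴
  top flange (beyond web): d = 5 in → contributes +23.01227 in⁴
  bottom flange (beyond web): d = -5 in → contributes +23.01227 in⁴
Total I = 92.89387 in⁴.
For the y-axis: x̄ = 2.55 in.
Repeating about the centroidal y-axis gives I_y = 4.525867 in⁴.
Polar second moment: J = I_x + I_y = 97.41973 in⁴.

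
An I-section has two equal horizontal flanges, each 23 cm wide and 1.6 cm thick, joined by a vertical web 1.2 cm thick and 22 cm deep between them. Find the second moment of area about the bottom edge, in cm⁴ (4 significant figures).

Treat the section as a set of non-overlapping primitives; coordinates are from the bounding-box lower-left.
Bottom flange: 23 × 1.6, A = 36.8 cm², y = 0.8 cm, Ī = 7.85067 cm⁴.
Web: 1.2 × 22, A = 26.4 cm², y = 12.6 cm, Ī = 1064.8 cm⁴.
Top flange: 23 × 1.6, A = 36.8 cm², y = 24.4 cm, Ī = 7.85067 cm⁴.
Transfer each piece to a horizontal axis along the bottom face using Ī + A·d² with d = y − 0:
  bottom flange: d = 0.8 cm → contributes +31.4027 cm⁴
  web: d = 12.6 cm → contributes +5256.06 cm⁴
  top flange: d = 24.4 cm → contributes +21917.1 cm⁴
Total I = 27204.6 cm⁴.

I_base ≈ 2.720 × 10⁴ cm⁴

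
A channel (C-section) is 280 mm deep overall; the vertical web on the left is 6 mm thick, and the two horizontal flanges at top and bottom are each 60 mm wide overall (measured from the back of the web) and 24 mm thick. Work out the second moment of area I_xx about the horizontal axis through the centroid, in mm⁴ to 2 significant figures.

I_xx ≈ 5.4 × 10⁷ mm⁴

Decompose the section into non-overlapping parts with the origin at the bottom-left of its bounding rectangle.
Web: 6 × 280, A = 1 680 mm², y = 140 mm, Ī = 10 976 000 mm⁴.
Top flange (beyond web): 54 × 24, A = 1 296 mm², y = 268 mm, Ī = 62 208 mm⁴.
Bottom flange (beyond web): 54 × 24, A = 1 296 mm², y = 12 mm, Ī = 62 208 mm⁴.
By symmetry the centroid is at mid-height, ȳ = 140 mm.
Transfer each piece to the horizontal axis through the centroid using Ī + A·d² with d = y − 140:
  web: d = 0 mm → contributes +10 976 000 mm⁴
  top flange (beyond web): d = 128 mm → contributes +21 295 872 mm⁴
  bottom flange (beyond web): d = -128 mm → contributes +21 295 872 mm⁴
Total I = 53 567 744 mm⁴.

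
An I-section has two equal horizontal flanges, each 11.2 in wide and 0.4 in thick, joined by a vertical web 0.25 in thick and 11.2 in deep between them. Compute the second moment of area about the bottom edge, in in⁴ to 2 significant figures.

Decompose the section into non-overlapping parts with the origin at the bottom-left of its bounding rectangle.
Bottom flange: 11.2 × 0.4, A = 4.48 in², y = 0.2 in, Ī = 0.05973 in⁴.
Web: 0.25 × 11.2, A = 2.8 in², y = 6 in, Ī = 29.27 in⁴.
Top flange: 11.2 × 0.4, A = 4.48 in², y = 11.8 in, Ī = 0.05973 in⁴.
Transfer each piece to the bottom edge using Ī + A·d² with d = y − 0:
  bottom flange: d = 0.2 in → contributes +0.2389 in⁴
  web: d = 6 in → contributes +130.1 in⁴
  top flange: d = 11.8 in → contributes +623.9 in⁴
Total I = 754.2 in⁴.

I_base ≈ 750 in⁴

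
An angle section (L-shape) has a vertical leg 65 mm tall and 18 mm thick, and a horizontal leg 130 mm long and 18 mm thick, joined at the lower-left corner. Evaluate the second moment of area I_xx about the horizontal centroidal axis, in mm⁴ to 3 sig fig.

I_xx ≈ 8.75 × 10⁵ mm⁴

Split into non-overlapping primitives; take the origin at the lower-left of the bounding box.
Vertical leg: 18 × 65, A = 1 170 mm², y = 32.5 mm, Ī = 411 938 mm⁴.
Horizontal leg (remainder): 112 × 18, A = 2 016 mm², y = 9 mm, Ī = 54 432 mm⁴.
Centroid: ȳ = ΣA·y / ΣA = 17.63 mm.
Transfer each piece to the horizontal centroidal axis using Ī + A·d² with d = y − 17.63:
  vertical leg: d = 14.87 mm → contributes +670 646 mm⁴
  horizontal leg (remainder): d = -8.6299 mm → contributes +204 575 mm⁴
Total I = 875 222 mm⁴.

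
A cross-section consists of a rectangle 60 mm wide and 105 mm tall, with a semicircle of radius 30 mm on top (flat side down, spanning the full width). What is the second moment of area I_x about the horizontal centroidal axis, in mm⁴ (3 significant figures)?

I_x ≈ 1.08 × 10⁷ mm⁴

Split into non-overlapping primitives; take the origin at the lower-left of the bounding box.
Rectangular body: 60 × 105, A = 6 300 mm², y = 52.5 mm, Ī = 5 788 125 mm⁴.
Semicircular cap: semicircle r = 30, A = 1413.7 mm², y = 117.73 mm, Ī = 88 903 mm⁴.
Centroid: ȳ = ΣA·y / ΣA = 64.455 mm.
Transfer each piece to the horizontal centroidal axis using Ī + A·d² with d = y − 64.455:
  rectangular body: d = -11.955 mm → contributes +6 688 585 mm⁴
  semicircular cap: d = 53.277 mm → contributes +4 101 659 mm⁴
Total I = 10 790 245 mm⁴.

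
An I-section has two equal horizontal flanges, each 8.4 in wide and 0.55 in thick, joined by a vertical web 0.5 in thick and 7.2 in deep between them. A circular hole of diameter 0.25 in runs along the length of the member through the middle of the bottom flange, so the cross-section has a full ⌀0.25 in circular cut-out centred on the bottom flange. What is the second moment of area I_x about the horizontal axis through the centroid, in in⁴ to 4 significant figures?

Decompose the section into non-overlapping parts with the origin at the bottom-left of its bounding rectangle.
Bottom flange: 8.4 × 0.55, A = 4.62 in², y = 0.275 in, Ī = 0.116463 in⁴.
Web: 0.5 × 7.2, A = 3.6 in², y = 4.15 in, Ī = 15.552 in⁴.
Top flange: 8.4 × 0.55, A = 4.62 in², y = 8.025 in, Ī = 0.116463 in⁴.
Hole (subtracted): ⌀0.25, A = 0.0490874 in², y = 0.275 in, Ī = 0.000191748 in⁴.
Centroid: ȳ = ΣA·y / ΣA = 4.16487 in.
Transfer each piece to the horizontal axis through the centroid using Ī + A·d² with d = y − 4.16487:
  bottom flange: d = -3.88987 in → contributes +70.0221 in⁴
  web: d = -0.014871 in → contributes +15.5528 in⁴
  top flange: d = 3.86013 in → contributes +68.9572 in⁴
  hole: d = -3.88987 in → contributes −0.742938 in⁴
Total I = 153.789 in⁴.

I_x ≈ 153.8 in⁴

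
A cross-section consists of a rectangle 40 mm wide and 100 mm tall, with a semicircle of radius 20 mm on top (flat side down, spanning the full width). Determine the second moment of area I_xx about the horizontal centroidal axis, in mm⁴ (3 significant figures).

Split into non-overlapping primitives; take the origin at the lower-left of the bounding box.
Rectangular body: 40 × 100, A = 4 000 mm², y = 50 mm, Ī = 3 333 333 mm⁴.
Semicircular cap: semicircle r = 20, A = 628.32 mm², y = 108.49 mm, Ī = 17 561 mm⁴.
Centroid: ȳ = ΣA·y / ΣA = 57.94 mm.
Transfer each piece to the horizontal centroidal axis using Ī + A·d² with d = y − 57.94:
  rectangular body: d = -7.9401 mm → contributes +3 585 513 mm⁴
  semicircular cap: d = 50.548 mm → contributes +1 622 989 mm⁴
Total I = 5 208 502 mm⁴.

I_xx ≈ 5.21 × 10⁶ mm⁴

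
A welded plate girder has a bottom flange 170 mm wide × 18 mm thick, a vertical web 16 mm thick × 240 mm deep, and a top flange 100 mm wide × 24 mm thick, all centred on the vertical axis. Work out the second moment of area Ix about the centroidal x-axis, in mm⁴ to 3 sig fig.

Break the section into simple shapes (no overlaps), measuring from the bottom-left corner of the bounding box.
Bottom plate: 170 × 18, A = 3 060 mm², y = 9 mm, Ī = 82 620 mm⁴.
Web plate: 16 × 240, A = 3 840 mm², y = 138 mm, Ī = 18 432 000 mm⁴.
Top plate: 100 × 24, A = 2 400 mm², y = 270 mm, Ī = 115 200 mm⁴.
Centroid: ȳ = ΣA·y / ΣA = 129.62 mm.
Transfer each piece to the centroidal x-axis using Ī + A·d² with d = y − 129.62:
  bottom plate: d = -120.62 mm → contributes +44 602 648 mm⁴
  web plate: d = 8.3806 mm → contributes +18 701 703 mm⁴
  top plate: d = 140.38 mm → contributes +47 411 341 mm⁴
Total I = 110 715 693 mm⁴.

Ix ≈ 1.11 × 10⁸ mm⁴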